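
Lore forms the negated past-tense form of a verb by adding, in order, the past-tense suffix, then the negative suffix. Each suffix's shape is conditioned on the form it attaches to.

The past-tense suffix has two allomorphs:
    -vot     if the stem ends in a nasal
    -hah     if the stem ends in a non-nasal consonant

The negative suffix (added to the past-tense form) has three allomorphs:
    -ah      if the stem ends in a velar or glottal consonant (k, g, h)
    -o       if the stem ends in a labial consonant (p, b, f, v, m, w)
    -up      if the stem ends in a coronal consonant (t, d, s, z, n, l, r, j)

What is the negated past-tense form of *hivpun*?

Since the final consonant of *hivpun* is /n/ (a nasal), it takes -vot, giving *hivpunvot*.
Since the final consonant of the past-tense form *hivpunvot* is /t/ (coronal), it takes -up, giving *hivpunvotup*.

hivpunvotup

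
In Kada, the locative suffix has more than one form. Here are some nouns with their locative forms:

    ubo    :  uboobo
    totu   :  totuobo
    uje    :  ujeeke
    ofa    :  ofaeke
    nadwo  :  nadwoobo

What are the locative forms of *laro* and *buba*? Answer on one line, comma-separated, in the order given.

The suffix is conditioned by the last vowel: -obo when the last vowel of the stem is a rounded vowel (*ubo*, *totu*, *nadwo*); -eke when the last vowel of the stem is an unrounded vowel (*uje*, *ofa*).
*laro*: last vowel = /o/, a rounded vowel → -obo → *laroobo*.
*buba* — last vowel /a/ (an unrounded vowel) → -eke → *bubaeke*.

laroobo, bubaeke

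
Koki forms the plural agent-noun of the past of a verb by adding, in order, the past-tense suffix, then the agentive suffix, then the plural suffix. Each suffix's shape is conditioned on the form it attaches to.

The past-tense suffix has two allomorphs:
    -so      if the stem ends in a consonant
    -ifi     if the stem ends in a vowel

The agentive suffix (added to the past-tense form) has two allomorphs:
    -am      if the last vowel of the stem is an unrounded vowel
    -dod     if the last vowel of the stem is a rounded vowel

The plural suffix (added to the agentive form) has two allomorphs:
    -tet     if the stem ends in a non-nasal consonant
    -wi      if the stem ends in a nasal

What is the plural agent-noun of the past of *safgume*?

*safgume* — final sound /e/ (a vowel) → -ifi → *safgumeifi*.
The last vowel of the past-tense form *safgumeifi* is /i/, which is an unrounded vowel, so the agentive suffix is -am, giving *safgumeifiam*.
The agentive form *safgumeifiam*: final consonant = /m/, a nasal → -wi → *safgumeifiamwi*.

safgumeifiamwi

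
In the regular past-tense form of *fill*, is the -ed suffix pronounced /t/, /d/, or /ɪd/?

The stem *fill* ends in a voiced sound other than /d/.
The -ed suffix is realized as /ɪd/ after /t, d/; as /t/ after other voiceless consonants; and as /d/ after other voiced sounds.
So -ed on *fill* is pronounced /d/.

/d/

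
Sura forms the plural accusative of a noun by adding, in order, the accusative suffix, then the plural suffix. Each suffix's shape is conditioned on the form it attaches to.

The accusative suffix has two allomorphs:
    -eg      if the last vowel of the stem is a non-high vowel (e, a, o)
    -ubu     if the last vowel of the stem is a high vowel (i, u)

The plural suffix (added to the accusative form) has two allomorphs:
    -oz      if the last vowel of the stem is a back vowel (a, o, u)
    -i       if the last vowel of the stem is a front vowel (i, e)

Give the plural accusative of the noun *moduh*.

Since the last vowel of *moduh* is /u/ (a high vowel), it takes -ubu, giving *moduhubu*.
The accusative form *moduhubu*: last vowel = /u/, a back vowel → -oz → *moduhubuoz*.

moduhubuoz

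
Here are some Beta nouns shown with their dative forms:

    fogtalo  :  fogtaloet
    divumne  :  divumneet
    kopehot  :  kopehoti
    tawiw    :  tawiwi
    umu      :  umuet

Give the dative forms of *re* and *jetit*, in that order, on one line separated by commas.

reet, jetiti

The alternation tracks the final sound of the stem — -i when the stem ends in a consonant (*kopehot*, *tawiw*); -et when the stem ends in a vowel (*fogtalo*, *divumne*, *umu*).
*re* — final sound /e/ (a vowel) → -et → *reet*.
The final sound of *jetit* is /t/, which is a consonant, so the suffix is -i, giving *jetiti*.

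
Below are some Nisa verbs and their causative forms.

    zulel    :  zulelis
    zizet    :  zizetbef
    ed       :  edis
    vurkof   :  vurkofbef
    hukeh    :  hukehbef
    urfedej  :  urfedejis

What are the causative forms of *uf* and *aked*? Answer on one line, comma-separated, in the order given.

Looking at the final consonant of each stem: -bef when the stem ends in a voiceless consonant (*zizet*, *vurkof*, *hukeh*); -is when the stem ends in a voiced consonant (*zulel*, *ed*, *urfedej*).
*uf*: final consonant = /f/, voiceless → -bef → *ufbef*.
The final consonant of *aked* is /d/, which is voiced, so the suffix is -is, giving *akedis*.

ufbef, akedis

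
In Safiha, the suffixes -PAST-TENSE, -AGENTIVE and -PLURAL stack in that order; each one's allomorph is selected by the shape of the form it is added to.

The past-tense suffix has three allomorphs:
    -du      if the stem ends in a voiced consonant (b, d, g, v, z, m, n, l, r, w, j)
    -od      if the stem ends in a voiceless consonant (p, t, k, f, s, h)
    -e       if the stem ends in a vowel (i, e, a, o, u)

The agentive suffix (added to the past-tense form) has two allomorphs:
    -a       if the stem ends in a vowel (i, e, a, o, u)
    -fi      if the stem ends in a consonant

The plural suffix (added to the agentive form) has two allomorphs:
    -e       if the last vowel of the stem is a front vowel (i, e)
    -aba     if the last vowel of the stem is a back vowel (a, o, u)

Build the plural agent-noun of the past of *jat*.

*jat*: final sound = /t/, a voiceless consonant → -od → *jatod*.
The final sound of the past-tense form *jatod* is /d/, which is a consonant, so the agentive suffix is -fi, giving *jatodfi*.
Since the last vowel of the agentive form *jatodfi* is /i/ (a front vowel), it takes -e, giving *jatodfie*.

jatodfie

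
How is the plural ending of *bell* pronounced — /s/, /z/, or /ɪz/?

The stem *bell* ends in a voiced non-sibilant sound.
The plural suffix surfaces as /ɪz/ after sibilants, /s/ after other voiceless consonants, and /z/ after other voiced sounds.
So the plural -s on *bell* is pronounced /z/.

/z/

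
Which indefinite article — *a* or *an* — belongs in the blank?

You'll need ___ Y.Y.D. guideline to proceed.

The indefinite article is chosen by the initial *sound* of the following word, not its spelling.
The initialism *Y.Y.D.* is read letter by letter; the first letter, Y, is pronounced /waɪ/, which begins with a consonant sound.
So the article is *a*: You'll need a Y.Y.D. guideline to proceed.

a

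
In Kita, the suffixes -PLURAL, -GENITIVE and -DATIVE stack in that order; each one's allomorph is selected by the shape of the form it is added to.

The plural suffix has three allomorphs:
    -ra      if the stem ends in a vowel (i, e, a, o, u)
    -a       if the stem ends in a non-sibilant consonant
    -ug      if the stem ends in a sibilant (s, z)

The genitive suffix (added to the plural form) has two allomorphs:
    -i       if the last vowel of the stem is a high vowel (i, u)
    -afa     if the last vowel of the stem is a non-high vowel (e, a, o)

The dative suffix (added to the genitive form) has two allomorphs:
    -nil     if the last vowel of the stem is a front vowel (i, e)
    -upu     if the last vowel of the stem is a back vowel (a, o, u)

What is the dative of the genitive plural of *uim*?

*uim*: final sound = /m/, a non-sibilant consonant → -a → *uima*.
The plural form *uima*: last vowel = /a/, a non-high vowel → -afa → *uimaafa*.
The last vowel of the genitive form *uimaafa* is /a/, which is a back vowel, so the dative suffix is -upu, giving *uimaafaupu*.

uimaafaupu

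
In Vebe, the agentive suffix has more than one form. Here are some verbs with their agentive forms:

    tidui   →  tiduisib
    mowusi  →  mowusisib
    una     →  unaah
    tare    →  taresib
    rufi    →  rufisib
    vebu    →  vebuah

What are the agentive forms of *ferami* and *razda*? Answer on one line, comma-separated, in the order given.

The pattern is front/back vowel harmony: -sib when the last vowel of the stem is a front vowel (*tidui*, *mowusi*, *tare*, *rufi*); -ah when the last vowel of the stem is a back vowel (*una*, *vebu*).
Since the last vowel of *ferami* is /i/ (a front vowel), it takes -sib, giving *feramisib*.
The last vowel of *razda* is /a/, which is a back vowel, so the suffix is -ah, giving *razdaah*.

feramisib, razdaah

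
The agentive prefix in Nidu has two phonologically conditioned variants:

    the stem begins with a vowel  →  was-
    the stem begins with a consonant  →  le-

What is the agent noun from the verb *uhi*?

*uhi* — first sound /u/ (a vowel) → was- → *wasuhi*.

wasuhi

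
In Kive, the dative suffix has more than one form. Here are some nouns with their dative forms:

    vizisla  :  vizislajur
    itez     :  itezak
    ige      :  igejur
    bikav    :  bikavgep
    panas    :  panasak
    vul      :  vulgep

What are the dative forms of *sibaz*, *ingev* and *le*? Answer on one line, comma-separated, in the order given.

sibazak, ingevgep, lejur

The alternation tracks the final sound of the stem — -ak when the stem ends in a sibilant (*itez*, *panas*); -gep when the stem ends in a non-sibilant consonant (*bikav*, *vul*); -jur when the stem ends in a vowel (*vizisla*, *ige*).
The final sound of *sibaz* is /z/, which is a sibilant, so the suffix is -ak, giving *sibazak*.
*ingev*: final sound = /v/, a non-sibilant consonant → -gep → *ingevgep*.
*le*: final sound = /e/, a vowel → -jur → *lejur*.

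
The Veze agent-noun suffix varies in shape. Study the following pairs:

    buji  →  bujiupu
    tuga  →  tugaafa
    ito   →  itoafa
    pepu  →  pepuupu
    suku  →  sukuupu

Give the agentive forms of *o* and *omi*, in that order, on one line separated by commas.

Looking at the last vowel of each stem: -upu when the last vowel of the stem is a high vowel (*buji*, *pepu*, *suku*); -afa when the last vowel of the stem is a non-high vowel (*tuga*, *ito*).
The last vowel of *o* is /o/, which is a non-high vowel, so the suffix is -afa, giving *oafa*.
*omi*: last vowel = /i/, a high vowel → -upu → *omiupu*.

oafa, omiupu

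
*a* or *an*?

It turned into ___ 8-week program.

The indefinite article is chosen by the initial *sound* of the following word, not its spelling.
The number *8* is spoken "eight", beginning with /eɪt/ — a vowel sound.
So the article is *an*: It turned into an 8-week program.

an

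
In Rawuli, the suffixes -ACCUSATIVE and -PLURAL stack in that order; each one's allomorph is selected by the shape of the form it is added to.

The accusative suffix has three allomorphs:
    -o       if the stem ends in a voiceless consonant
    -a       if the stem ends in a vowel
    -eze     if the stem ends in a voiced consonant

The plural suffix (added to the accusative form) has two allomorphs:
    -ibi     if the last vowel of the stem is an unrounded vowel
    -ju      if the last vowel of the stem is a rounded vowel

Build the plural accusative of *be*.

The final sound of *be* is /e/, which is a vowel, so the accusative suffix is -a, giving *bea*.
The last vowel of the accusative form *bea* is /a/, which is an unrounded vowel, so the plural suffix is -ibi, giving *beaibi*.

beaibi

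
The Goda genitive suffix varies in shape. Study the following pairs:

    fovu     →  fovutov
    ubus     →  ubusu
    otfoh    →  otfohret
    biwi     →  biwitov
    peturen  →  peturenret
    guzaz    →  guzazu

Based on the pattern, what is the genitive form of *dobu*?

dobutov

The alternation tracks the final sound of the stem — -u when the stem ends in a sibilant (*ubus*, *guzaz*); -ret when the stem ends in a non-sibilant consonant (*otfoh*, *peturen*); -tov when the stem ends in a vowel (*fovu*, *biwi*).
The final sound of *dobu* is /u/, which is a vowel, so the suffix is -tov, giving *dobutov*.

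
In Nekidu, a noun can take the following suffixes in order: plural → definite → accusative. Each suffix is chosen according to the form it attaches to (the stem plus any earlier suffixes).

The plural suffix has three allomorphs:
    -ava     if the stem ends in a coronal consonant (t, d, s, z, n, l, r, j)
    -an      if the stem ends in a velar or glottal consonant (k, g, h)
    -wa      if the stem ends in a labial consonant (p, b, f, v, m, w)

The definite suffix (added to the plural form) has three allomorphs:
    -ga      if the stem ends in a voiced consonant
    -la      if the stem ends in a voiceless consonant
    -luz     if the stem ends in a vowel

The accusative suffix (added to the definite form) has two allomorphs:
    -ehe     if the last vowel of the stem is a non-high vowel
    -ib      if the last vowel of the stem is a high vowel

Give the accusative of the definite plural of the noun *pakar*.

*pakar* — final consonant /r/ (coronal) → -ava → *pakarava*.
The plural form *pakarava* — final sound /a/ (a vowel) → -luz → *pakaravaluz*.
The definite form *pakaravaluz*: last vowel = /u/, a high vowel → -ib → *pakaravaluzib*.

pakaravaluzib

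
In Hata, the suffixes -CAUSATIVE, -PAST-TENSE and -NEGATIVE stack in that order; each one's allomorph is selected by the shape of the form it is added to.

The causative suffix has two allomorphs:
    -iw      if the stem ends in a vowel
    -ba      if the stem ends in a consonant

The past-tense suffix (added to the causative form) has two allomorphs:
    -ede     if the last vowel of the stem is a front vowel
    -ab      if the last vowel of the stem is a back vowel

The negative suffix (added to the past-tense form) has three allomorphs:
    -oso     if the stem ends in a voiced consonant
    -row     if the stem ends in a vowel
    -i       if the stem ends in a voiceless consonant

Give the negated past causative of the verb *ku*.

kuiwederow

*ku*: final sound = /u/, a vowel → -iw → *kuiw*.
The last vowel of the causative form *kuiw* is /i/, which is a front vowel, so the past-tense suffix is -ede, giving *kuiwede*.
The past-tense form *kuiwede* — final sound /e/ (a vowel) → -row → *kuiwederow*.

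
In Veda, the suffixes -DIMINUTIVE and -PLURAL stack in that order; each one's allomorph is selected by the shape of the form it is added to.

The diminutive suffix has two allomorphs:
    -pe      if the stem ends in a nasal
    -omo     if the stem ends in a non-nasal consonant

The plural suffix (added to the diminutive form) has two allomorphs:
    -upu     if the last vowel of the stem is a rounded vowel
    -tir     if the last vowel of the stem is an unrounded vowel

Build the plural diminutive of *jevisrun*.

*jevisrun*: final consonant = /n/, a nasal → -pe → *jevisrunpe*.
The diminutive form *jevisrunpe*: last vowel = /e/, an unrounded vowel → -tir → *jevisrunpetir*.

jevisrunpetir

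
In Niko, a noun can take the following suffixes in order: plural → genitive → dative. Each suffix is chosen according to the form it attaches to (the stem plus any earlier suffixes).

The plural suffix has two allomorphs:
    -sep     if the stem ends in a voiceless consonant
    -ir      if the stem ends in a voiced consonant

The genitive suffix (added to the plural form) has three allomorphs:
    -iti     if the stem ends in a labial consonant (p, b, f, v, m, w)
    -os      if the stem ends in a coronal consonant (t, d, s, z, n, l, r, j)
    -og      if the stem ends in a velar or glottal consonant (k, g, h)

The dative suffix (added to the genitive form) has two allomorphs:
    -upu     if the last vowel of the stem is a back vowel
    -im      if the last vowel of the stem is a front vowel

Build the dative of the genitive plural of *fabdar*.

fabdarirosupu

Since the final consonant of *fabdar* is /r/ (voiced), it takes -ir, giving *fabdarir*.
Since the final consonant of the plural form *fabdarir* is /r/ (coronal), it takes -os, giving *fabdariros*.
The genitive form *fabdariros* — last vowel /o/ (a back vowel) → -upu → *fabdarirosupu*.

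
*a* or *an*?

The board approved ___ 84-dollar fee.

an

The indefinite article is chosen by the initial *sound* of the following word, not its spelling.
The number *84* is spoken "eighty-…", beginning with /ˈeɪti/ — a vowel sound.
So the article is *an*: The board approved an 84-dollar fee.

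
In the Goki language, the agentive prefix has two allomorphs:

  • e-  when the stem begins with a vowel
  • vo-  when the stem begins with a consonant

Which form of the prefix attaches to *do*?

*do* — first sound /d/ (a consonant) → vo-.

vo-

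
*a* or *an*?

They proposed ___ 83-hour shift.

an

The indefinite article is chosen by the initial *sound* of the following word, not its spelling.
The number *83* is spoken "eighty-…", beginning with /ˈeɪti/ — a vowel sound.
So the article is *an*: They proposed an 83-hour shift.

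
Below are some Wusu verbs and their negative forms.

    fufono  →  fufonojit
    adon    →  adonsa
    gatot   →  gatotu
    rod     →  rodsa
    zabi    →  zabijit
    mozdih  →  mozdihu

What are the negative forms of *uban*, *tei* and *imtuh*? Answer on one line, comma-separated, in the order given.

Looking at the final sound of each stem: -u when the stem ends in a voiceless consonant (*gatot*, *mozdih*); -sa when the stem ends in a voiced consonant (*adon*, *rod*); -jit when the stem ends in a vowel (*fufono*, *zabi*).
*uban* — final sound /n/ (a voiced consonant) → -sa → *ubansa*.
*tei*: final sound = /i/, a vowel → -jit → *teijit*.
*imtuh* — final sound /h/ (a voiceless consonant) → -u → *imtuhu*.

ubansa, teijit, imtuhu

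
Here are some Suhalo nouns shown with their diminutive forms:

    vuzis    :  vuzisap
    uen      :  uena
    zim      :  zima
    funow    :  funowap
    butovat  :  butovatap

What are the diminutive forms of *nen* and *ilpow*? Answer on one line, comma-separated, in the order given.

The suffix is conditioned by the final consonant: -a when the stem ends in a nasal (*uen*, *zim*); -ap when the stem ends in a non-nasal consonant (*vuzis*, *funow*, *butovat*).
The final consonant of *nen* is /n/, which is a nasal, so the suffix is -a, giving *nena*.
*ilpow* — final consonant /w/ (non-nasal) → -ap → *ilpowap*.

nena, ilpowap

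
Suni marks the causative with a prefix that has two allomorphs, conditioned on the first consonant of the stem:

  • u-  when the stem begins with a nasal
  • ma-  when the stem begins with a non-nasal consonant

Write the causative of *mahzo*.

umahzo

*mahzo*: first consonant = /m/, a nasal → u- → *umahzo*.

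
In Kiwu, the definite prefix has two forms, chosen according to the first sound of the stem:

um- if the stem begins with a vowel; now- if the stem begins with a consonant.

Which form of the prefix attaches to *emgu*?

um-

*emgu* — first sound /e/ (a vowel) → um-.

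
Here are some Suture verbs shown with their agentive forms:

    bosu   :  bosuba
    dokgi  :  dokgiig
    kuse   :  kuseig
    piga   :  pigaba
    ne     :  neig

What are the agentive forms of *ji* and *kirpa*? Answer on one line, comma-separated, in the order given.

The alternation tracks the last vowel of the stem — -ig when the last vowel of the stem is a front vowel (*dokgi*, *kuse*, *ne*); -ba when the last vowel of the stem is a back vowel (*bosu*, *piga*).
Since the last vowel of *ji* is /i/ (a front vowel), it takes -ig, giving *jiig*.
Since the last vowel of *kirpa* is /a/ (a back vowel), it takes -ba, giving *kirpaba*.

jiig, kirpaba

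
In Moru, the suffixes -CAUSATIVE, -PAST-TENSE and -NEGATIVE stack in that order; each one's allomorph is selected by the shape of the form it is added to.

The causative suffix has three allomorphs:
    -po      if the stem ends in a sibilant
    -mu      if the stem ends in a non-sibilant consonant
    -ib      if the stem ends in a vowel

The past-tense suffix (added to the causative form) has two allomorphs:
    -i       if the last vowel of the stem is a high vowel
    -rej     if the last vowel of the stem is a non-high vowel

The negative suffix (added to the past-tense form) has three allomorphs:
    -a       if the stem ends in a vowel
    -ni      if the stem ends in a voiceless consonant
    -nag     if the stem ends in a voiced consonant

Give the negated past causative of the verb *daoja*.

*daoja*: final sound = /a/, a vowel → -ib → *daojaib*.
The causative form *daojaib*: last vowel = /i/, a high vowel → -i → *daojaibi*.
The past-tense form *daojaibi* — final sound /i/ (a vowel) → -a → *daojaibia*.

daojaibia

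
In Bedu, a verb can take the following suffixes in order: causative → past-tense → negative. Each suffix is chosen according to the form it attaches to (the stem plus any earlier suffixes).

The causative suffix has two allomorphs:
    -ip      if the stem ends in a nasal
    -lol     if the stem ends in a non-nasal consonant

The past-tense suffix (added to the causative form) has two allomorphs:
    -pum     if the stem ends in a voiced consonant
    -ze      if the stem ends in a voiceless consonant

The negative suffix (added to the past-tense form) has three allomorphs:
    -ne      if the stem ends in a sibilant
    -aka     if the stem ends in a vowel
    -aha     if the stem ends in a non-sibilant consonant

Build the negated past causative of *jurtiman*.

*jurtiman*: final consonant = /n/, a nasal → -ip → *jurtimanip*.
The causative form *jurtimanip*: final consonant = /p/, voiceless → -ze → *jurtimanipze*.
The final sound of the past-tense form *jurtimanipze* is /e/, which is a vowel, so the negative suffix is -aka, giving *jurtimanipzeaka*.

jurtimanipzeaka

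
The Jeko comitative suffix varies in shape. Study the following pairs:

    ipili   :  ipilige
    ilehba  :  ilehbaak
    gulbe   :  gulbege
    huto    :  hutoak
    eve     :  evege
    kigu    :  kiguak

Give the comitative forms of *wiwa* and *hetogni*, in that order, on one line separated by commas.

The alternation tracks the last vowel of the stem — -ge when the last vowel of the stem is a front vowel (*ipili*, *gulbe*, *eve*); -ak when the last vowel of the stem is a back vowel (*ilehba*, *huto*, *kigu*).
*wiwa* — last vowel /a/ (a back vowel) → -ak → *wiwaak*.
*hetogni* — last vowel /i/ (a front vowel) → -ge → *hetognige*.

wiwaak, hetognige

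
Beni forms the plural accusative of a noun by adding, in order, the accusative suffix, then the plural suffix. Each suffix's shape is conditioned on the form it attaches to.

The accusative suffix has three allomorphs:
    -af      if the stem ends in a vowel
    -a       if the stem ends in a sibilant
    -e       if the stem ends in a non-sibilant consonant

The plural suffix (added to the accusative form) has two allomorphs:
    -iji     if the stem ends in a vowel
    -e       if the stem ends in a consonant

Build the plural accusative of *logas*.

logasaiji

*logas*: final sound = /s/, a sibilant → -a → *logasa*.
Since the final sound of the accusative form *logasa* is /a/ (a vowel), it takes -iji, giving *logasaiji*.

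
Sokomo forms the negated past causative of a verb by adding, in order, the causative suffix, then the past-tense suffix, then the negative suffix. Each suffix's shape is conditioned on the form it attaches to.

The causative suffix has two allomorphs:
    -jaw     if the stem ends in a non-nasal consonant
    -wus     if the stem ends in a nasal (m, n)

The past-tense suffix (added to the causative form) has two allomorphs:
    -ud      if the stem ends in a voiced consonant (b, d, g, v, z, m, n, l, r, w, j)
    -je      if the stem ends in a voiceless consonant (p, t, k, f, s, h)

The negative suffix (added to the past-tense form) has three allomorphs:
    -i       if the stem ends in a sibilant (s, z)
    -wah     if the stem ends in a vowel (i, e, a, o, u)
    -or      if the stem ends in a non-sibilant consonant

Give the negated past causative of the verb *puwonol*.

puwonoljawudor

The final consonant of *puwonol* is /l/, which is non-nasal, so the causative suffix is -jaw, giving *puwonoljaw*.
The causative form *puwonoljaw*: final consonant = /w/, voiced → -ud → *puwonoljawud*.
The past-tense form *puwonoljawud*: final sound = /d/, a non-sibilant consonant → -or → *puwonoljawudor*.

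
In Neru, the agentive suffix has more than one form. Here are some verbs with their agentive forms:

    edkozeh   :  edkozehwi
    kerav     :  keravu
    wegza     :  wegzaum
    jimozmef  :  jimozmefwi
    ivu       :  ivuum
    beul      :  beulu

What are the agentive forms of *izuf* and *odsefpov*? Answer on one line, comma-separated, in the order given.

Looking at the final sound of each stem: -wi when the stem ends in a voiceless consonant (*edkozeh*, *jimozmef*); -u when the stem ends in a voiced consonant (*kerav*, *beul*); -um when the stem ends in a vowel (*wegza*, *ivu*).
*izuf* — final sound /f/ (a voiceless consonant) → -wi → *izufwi*.
*odsefpov*: final sound = /v/, a voiced consonant → -u → *odsefpovu*.

izufwi, odsefpovu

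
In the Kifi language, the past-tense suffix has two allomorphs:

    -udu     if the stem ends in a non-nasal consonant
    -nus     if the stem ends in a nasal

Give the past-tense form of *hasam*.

The final consonant of *hasam* is /m/, which is a nasal, so the suffix is -nus, giving *hasamnus*.

hasamnus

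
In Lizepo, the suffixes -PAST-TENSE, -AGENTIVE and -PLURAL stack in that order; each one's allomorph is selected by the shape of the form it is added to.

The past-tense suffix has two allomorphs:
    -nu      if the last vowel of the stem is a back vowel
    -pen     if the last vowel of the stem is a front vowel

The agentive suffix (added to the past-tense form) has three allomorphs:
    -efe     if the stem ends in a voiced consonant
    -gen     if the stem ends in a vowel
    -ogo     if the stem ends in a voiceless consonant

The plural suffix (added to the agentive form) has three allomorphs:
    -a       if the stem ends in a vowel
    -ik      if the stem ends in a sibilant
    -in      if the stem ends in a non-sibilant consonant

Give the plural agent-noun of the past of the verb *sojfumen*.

sojfumenpenefea

Since the last vowel of *sojfumen* is /e/ (a front vowel), it takes -pen, giving *sojfumenpen*.
The past-tense form *sojfumenpen* — final sound /n/ (a voiced consonant) → -efe → *sojfumenpenefe*.
The agentive form *sojfumenpenefe* — final sound /e/ (a vowel) → -a → *sojfumenpenefea*.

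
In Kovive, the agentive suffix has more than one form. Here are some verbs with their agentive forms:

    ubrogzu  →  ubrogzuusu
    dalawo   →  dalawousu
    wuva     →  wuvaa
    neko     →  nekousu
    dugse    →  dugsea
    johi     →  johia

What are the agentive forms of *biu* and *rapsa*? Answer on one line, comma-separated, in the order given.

biuusu, rapsaa

The pattern is rounding harmony: -usu when the last vowel of the stem is a rounded vowel (*ubrogzu*, *dalawo*, *neko*); -a when the last vowel of the stem is an unrounded vowel (*wuva*, *dugse*, *johi*).
*biu*: last vowel = /u/, a rounded vowel → -usu → *biuusu*.
The last vowel of *rapsa* is /a/, which is an unrounded vowel, so the suffix is -a, giving *rapsaa*.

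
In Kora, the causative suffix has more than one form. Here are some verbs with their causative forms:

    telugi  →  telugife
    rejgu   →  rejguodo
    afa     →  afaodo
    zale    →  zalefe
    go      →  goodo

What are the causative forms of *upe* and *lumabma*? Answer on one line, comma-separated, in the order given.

Looking at the last vowel of each stem: -fe when the last vowel of the stem is a front vowel (*telugi*, *zale*); -odo when the last vowel of the stem is a back vowel (*rejgu*, *afa*, *go*).
*upe*: last vowel = /e/, a front vowel → -fe → *upefe*.
*lumabma* — last vowel /a/ (a back vowel) → -odo → *lumabmaodo*.

upefe, lumabmaodo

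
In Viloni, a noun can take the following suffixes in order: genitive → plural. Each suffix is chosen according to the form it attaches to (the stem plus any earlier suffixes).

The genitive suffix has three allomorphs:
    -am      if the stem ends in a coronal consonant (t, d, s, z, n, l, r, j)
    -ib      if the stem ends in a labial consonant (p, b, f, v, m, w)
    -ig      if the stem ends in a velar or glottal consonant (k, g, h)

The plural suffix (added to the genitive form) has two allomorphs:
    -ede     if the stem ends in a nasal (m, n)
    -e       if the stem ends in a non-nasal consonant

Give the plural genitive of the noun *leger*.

legeramede

The final consonant of *leger* is /r/, which is coronal, so the genitive suffix is -am, giving *legeram*.
The genitive form *legeram*: final consonant = /m/, a nasal → -ede → *legeramede*.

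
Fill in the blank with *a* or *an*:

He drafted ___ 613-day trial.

a

The indefinite article is chosen by the initial *sound* of the following word, not its spelling.
The number *613* is spoken "six hundred …", beginning with /sɪks/ — a consonant sound.
So the article is *a*: He drafted a 613-day trial.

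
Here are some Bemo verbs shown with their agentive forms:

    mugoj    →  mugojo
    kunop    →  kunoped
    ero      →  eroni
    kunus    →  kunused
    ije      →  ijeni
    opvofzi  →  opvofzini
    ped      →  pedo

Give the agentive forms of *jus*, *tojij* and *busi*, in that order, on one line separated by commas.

The pattern is voicing of the final sound: -ed when the stem ends in a voiceless consonant (*kunop*, *kunus*); -o when the stem ends in a voiced consonant (*mugoj*, *ped*); -ni when the stem ends in a vowel (*ero*, *ije*, *opvofzi*).
*jus* — final sound /s/ (a voiceless consonant) → -ed → *jused*.
The final sound of *tojij* is /j/, which is a voiced consonant, so the suffix is -o, giving *tojijo*.
The final sound of *busi* is /i/, which is a vowel, so the suffix is -ni, giving *busini*.

jused, tojijo, busini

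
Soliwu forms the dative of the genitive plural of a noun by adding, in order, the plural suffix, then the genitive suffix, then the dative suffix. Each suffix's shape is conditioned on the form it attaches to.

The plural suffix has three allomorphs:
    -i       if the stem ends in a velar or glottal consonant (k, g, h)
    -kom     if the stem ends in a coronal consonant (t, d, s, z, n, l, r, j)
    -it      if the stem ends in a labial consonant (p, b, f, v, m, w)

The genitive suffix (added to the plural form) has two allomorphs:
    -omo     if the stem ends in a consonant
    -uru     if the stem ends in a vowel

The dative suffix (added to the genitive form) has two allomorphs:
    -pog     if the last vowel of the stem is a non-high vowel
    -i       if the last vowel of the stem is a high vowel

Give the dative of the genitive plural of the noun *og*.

*og*: final consonant = /g/, velar/glottal → -i → *ogi*.
Since the final sound of the plural form *ogi* is /i/ (a vowel), it takes -uru, giving *ogiuru*.
The genitive form *ogiuru*: last vowel = /u/, a high vowel → -i → *ogiurui*.

ogiurui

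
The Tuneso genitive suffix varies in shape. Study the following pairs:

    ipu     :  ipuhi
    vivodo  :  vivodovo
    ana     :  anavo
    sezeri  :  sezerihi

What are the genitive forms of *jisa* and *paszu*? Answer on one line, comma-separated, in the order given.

jisavo, paszuhi

The alternation tracks the last vowel of the stem — -hi when the last vowel of the stem is a high vowel (*ipu*, *sezeri*); -vo when the last vowel of the stem is a non-high vowel (*vivodo*, *ana*).
*jisa* — last vowel /a/ (a non-high vowel) → -vo → *jisavo*.
The last vowel of *paszu* is /u/, which is a high vowel, so the suffix is -hi, giving *paszuhi*.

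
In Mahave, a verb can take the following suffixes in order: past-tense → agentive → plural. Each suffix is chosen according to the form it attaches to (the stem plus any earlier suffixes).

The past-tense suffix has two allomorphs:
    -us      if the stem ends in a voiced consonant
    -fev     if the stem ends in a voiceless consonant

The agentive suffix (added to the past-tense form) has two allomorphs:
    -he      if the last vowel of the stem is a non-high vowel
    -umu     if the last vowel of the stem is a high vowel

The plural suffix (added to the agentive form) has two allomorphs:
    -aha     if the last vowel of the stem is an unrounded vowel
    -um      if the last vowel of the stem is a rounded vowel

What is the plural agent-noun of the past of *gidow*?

*gidow* — final consonant /w/ (voiced) → -us → *gidowus*.
The past-tense form *gidowus* — last vowel /u/ (a high vowel) → -umu → *gidowusumu*.
Since the last vowel of the agentive form *gidowusumu* is /u/ (a rounded vowel), it takes -um, giving *gidowusumuum*.

gidowusumuum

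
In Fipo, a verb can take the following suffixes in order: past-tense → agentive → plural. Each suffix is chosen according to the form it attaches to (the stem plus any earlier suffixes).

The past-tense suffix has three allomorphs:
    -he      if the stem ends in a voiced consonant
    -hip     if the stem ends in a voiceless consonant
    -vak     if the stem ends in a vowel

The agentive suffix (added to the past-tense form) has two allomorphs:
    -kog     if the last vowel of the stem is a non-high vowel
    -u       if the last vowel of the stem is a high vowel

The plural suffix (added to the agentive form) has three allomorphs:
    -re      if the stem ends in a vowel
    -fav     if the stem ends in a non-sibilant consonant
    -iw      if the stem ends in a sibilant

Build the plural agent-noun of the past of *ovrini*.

The final sound of *ovrini* is /i/, which is a vowel, so the past-tense suffix is -vak, giving *ovrinivak*.
The past-tense form *ovrinivak* — last vowel /a/ (a non-high vowel) → -kog → *ovrinivakkog*.
The agentive form *ovrinivakkog*: final sound = /g/, a non-sibilant consonant → -fav → *ovrinivakkogfav*.

ovrinivakkogfav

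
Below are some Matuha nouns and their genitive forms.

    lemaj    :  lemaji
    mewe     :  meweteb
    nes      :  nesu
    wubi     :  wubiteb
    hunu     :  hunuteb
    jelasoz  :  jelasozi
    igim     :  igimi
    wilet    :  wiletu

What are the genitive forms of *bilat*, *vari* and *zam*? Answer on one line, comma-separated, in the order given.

bilatu, variteb, zami

Looking at the final sound of each stem: -u when the stem ends in a voiceless consonant (*nes*, *wilet*); -i when the stem ends in a voiced consonant (*lemaj*, *jelasoz*, *igim*); -teb when the stem ends in a vowel (*mewe*, *wubi*, *hunu*).
*bilat* — final sound /t/ (a voiceless consonant) → -u → *bilatu*.
The final sound of *vari* is /i/, which is a vowel, so the suffix is -teb, giving *variteb*.
Since the final sound of *zam* is /m/ (a voiced consonant), it takes -i, giving *zami*.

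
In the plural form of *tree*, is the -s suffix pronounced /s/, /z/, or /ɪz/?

The stem *tree* ends in a voiced non-sibilant sound.
The plural suffix surfaces as /ɪz/ after sibilants, /s/ after other voiceless consonants, and /z/ after other voiced sounds.
So the plural -s on *tree* is pronounced /z/.

/z/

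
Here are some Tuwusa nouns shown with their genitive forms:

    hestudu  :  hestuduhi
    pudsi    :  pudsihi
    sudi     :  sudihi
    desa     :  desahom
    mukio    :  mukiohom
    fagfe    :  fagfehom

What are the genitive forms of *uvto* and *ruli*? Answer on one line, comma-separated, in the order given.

uvtohom, rulihi

The alternation tracks the last vowel of the stem — -hi when the last vowel of the stem is a high vowel (*hestudu*, *pudsi*, *sudi*); -hom when the last vowel of the stem is a non-high vowel (*desa*, *mukio*, *fagfe*).
*uvto*: last vowel = /o/, a non-high vowel → -hom → *uvtohom*.
*ruli*: last vowel = /i/, a high vowel → -hi → *rulihi*.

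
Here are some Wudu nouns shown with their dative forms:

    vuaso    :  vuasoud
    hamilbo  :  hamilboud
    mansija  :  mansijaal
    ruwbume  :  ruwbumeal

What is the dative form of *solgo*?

The alternation tracks the last vowel of the stem — -ud when the last vowel of the stem is a rounded vowel (*vuaso*, *hamilbo*); -al when the last vowel of the stem is an unrounded vowel (*mansija*, *ruwbume*).
*solgo*: last vowel = /o/, a rounded vowel → -ud → *solgoud*.

solgoud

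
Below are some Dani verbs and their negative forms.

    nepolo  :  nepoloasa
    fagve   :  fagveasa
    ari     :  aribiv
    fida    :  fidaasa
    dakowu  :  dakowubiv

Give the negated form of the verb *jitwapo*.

jitwapoasa

The pattern is height harmony: -biv when the last vowel of the stem is a high vowel (*ari*, *dakowu*); -asa when the last vowel of the stem is a non-high vowel (*nepolo*, *fagve*, *fida*).
*jitwapo* — last vowel /o/ (a non-high vowel) → -asa → *jitwapoasa*.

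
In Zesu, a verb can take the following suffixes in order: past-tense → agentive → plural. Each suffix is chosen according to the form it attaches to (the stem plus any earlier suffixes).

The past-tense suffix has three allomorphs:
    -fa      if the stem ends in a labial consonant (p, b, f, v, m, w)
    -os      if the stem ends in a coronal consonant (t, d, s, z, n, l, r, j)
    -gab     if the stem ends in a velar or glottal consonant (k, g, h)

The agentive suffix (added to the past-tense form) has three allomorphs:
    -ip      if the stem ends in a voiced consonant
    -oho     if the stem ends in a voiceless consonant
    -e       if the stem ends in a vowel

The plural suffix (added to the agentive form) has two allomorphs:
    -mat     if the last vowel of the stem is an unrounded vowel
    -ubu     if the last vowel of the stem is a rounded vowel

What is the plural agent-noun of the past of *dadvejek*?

Since the final consonant of *dadvejek* is /k/ (velar/glottal), it takes -gab, giving *dadvejekgab*.
The final sound of the past-tense form *dadvejekgab* is /b/, which is a voiced consonant, so the agentive suffix is -ip, giving *dadvejekgabip*.
The agentive form *dadvejekgabip* — last vowel /i/ (an unrounded vowel) → -mat → *dadvejekgabipmat*.

dadvejekgabipmat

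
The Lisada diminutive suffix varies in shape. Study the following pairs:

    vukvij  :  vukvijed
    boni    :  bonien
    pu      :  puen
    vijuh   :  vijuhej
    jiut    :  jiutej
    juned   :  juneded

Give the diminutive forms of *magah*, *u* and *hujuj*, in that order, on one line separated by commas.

magahej, uen, hujujed

Looking at the final sound of each stem: -ej when the stem ends in a voiceless consonant (*vijuh*, *jiut*); -ed when the stem ends in a voiced consonant (*vukvij*, *juned*); -en when the stem ends in a vowel (*boni*, *pu*).
*magah*: final sound = /h/, a voiceless consonant → -ej → *magahej*.
The final sound of *u* is /u/, which is a vowel, so the suffix is -en, giving *uen*.
*hujuj* — final sound /j/ (a voiced consonant) → -ed → *hujujed*.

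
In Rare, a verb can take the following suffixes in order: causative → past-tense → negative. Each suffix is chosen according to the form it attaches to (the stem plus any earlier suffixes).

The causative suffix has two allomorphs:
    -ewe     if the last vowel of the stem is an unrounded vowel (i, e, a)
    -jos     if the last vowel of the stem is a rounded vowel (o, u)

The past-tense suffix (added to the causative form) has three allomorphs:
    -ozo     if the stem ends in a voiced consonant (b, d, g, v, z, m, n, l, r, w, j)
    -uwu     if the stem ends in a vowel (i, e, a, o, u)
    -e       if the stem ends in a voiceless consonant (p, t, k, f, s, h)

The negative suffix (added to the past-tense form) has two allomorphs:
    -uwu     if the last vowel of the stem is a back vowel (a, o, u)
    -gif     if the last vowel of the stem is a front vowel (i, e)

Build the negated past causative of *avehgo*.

avehgojosegif

*avehgo* — last vowel /o/ (a rounded vowel) → -jos → *avehgojos*.
The causative form *avehgojos*: final sound = /s/, a voiceless consonant → -e → *avehgojose*.
The past-tense form *avehgojose*: last vowel = /e/, a front vowel → -gif → *avehgojosegif*.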